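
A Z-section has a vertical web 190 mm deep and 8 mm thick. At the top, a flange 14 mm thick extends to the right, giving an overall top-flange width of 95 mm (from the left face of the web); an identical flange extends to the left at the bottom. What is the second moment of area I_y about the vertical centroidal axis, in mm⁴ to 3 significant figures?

Break the section into simple shapes (no overlaps), measuring from the bottom-left corner of the bounding box.
Web: 8 × 190, A = 1 520 mm², x = 91 mm, Ī = 8106.7 mm⁴.
Top flange (beyond web): 87 × 14, A = 1 218 mm², x = 138.5 mm, Ī = 768 254 mm⁴.
Bottom flange (beyond web): 87 × 14, A = 1 218 mm², x = 43.5 mm, Ī = 768 254 mm⁴.
Centroid: x̄ = ΣA·x / ΣA = 91 mm.
Transfer each piece to the vertical centroidal axis using Ī + A·d² with d = x − 91:
  web: d = 0 mm → contributes +8106.7 mm⁴
  top flange (beyond web): d = 47.5 mm → contributes +3 516 366 mm⁴
  bottom flange (beyond web): d = -47.5 mm → contributes +3 516 366 mm⁴
Total I = 7 040 839 mm⁴.

I_y ≈ 7.04 × 10⁶ mm⁴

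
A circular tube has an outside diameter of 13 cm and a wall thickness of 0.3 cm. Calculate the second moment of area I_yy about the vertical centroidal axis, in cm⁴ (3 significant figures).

I_yy ≈ 241 cm⁴

Split into non-overlapping primitives; take the origin at the lower-left of the bounding box.
Outer circle: ⌀13, A = 132.73 cm², x = 6.5 cm, Ī = 1 402 cm⁴.
Bore (subtracted): ⌀12.4, A = 120.76 cm², x = 6.5 cm, Ī = 1160.5 cm⁴.
By symmetry the centroid is at mid-width, x̄ = 6.5 cm.
All pieces are centred on the vertical centroidal axis, so I = ΣĪ (holes subtracted) = 241.45 cm⁴.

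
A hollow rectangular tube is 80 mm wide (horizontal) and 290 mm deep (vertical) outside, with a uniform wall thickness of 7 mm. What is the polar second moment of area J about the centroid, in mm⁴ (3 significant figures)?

J ≈ 5.27 × 10⁷ mm⁴

Break the section into simple shapes (no overlaps), measuring from the bottom-left corner of the bounding box.
Outer rectangle: 80 × 290, A = 23 200 mm², y = 145 mm, Ī = 162 593 333 mm⁴.
Inner void (subtracted): 66 × 276, A = 18 216 mm², y = 145 mm, Ī = 115 635 168 mm⁴.
By symmetry the centroid is at mid-height, ȳ = 145 mm.
All pieces are centred on the centroidal x-axis, so I = ΣĪ (holes subtracted) = 46 958 165 mm⁴.
Repeating about the centroidal y-axis gives I_y = 5 760 925 mm⁴.
Polar second moment: J = I_x + I_y = 52 719 091 mm⁴.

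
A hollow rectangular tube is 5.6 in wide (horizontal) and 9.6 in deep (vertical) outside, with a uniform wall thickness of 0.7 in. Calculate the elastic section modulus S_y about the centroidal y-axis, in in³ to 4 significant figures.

S_y ≈ 32.10 in³

Treat the section as a set of non-overlapping primitives; coordinates are from the bounding-box lower-left.
Outer rectangle: 5.6 × 9.6, A = 53.76 in², x = 2.8 in, Ī = 140.493 in⁴.
Inner void (subtracted): 4.2 × 8.2, A = 34.44 in², x = 2.8 in, Ī = 50.6268 in⁴.
By symmetry the centroid is at mid-width, x̄ = 2.8 in.
All pieces are centred on the centroidal y-axis, so I = ΣĪ (holes subtracted) = 89.866 in⁴.
Extreme fibre distance c = 2.8 in; S = I/c = 32.095 in³.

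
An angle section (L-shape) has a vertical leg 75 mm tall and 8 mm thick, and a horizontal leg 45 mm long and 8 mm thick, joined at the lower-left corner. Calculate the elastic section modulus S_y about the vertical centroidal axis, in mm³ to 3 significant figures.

S_y ≈ 4090 mm³

Decompose the section into non-overlapping parts with the origin at the bottom-left of its bounding rectangle.
Vertical leg: 8 × 75, A = 600 mm², x = 4 mm, Ī = 3 200 mm⁴.
Horizontal leg (remainder): 37 × 8, A = 296 mm², x = 26.5 mm, Ī = 33 769 mm⁴.
Centroid: x̄ = ΣA·x / ΣA = 11.433 mm.
Transfer each piece to the vertical centroidal axis using Ī + A·d² with d = x − 11.433:
  vertical leg: d = -7.433 mm → contributes +36 350 mm⁴
  horizontal leg (remainder): d = 15.067 mm → contributes +100 965 mm⁴
Total I = 137 315 mm⁴.
Extreme fibre distance c = 33.567 mm; S = I/c = 4090.8 mm³.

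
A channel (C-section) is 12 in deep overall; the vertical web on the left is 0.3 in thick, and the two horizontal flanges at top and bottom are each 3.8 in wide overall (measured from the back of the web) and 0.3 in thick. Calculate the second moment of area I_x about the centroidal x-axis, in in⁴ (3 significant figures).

I_x ≈ 115 in⁴

Treat the section as a set of non-overlapping primitives; coordinates are from the bounding-box lower-left.
Web: 0.3 × 12, A = 3.6 in², y = 6 in, Ī = 43.2 in⁴.
Top flange (beyond web): 3.5 × 0.3, A = 1.05 in², y = 11.85 in, Ī = 0.007875 in⁴.
Bottom flange (beyond web): 3.5 × 0.3, A = 1.05 in², y = 0.15 in, Ī = 0.007875 in⁴.
By symmetry the centroid is at mid-height, ȳ = 6 in.
Transfer each piece to the centroidal x-axis using Ī + A·d² with d = y − 6:
  web: d = 0 in → contributes +43.2 in⁴
  top flange (beyond web): d = 5.85 in → contributes +35.942 in⁴
  bottom flange (beyond web): d = -5.85 in → contributes +35.942 in⁴
Total I = 115.08 in⁴.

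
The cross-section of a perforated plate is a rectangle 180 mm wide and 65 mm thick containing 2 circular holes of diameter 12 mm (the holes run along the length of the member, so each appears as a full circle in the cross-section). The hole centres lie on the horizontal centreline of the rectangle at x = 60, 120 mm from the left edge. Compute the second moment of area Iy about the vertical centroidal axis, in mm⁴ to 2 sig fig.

Iy ≈ 3.1 × 10⁷ mm⁴

Treat the section as a set of non-overlapping primitives; coordinates are from the bounding-box lower-left.
Plate: 180 × 65, A = 11 700 mm², x = 90 mm, Ī = 31 590 000 mm⁴.
Hole 1 (subtracted): ⌀12, A = 113.1 mm², x = 60 mm, Ī = 1 018 mm⁴.
Hole 2 (subtracted): ⌀12, A = 113.1 mm², x = 120 mm, Ī = 1 018 mm⁴.
By symmetry the centroid is at mid-width, x̄ = 90 mm.
Transfer each piece to the vertical centroidal axis using Ī + A·d² with d = x − 90:
  plate: d = 0 mm → contributes +31 590 000 mm⁴
  hole 1: d = -30 mm → contributes −102 805 mm⁴
  hole 2: d = 30 mm → contributes −102 805 mm⁴
Total I = 31 384 389 mm⁴.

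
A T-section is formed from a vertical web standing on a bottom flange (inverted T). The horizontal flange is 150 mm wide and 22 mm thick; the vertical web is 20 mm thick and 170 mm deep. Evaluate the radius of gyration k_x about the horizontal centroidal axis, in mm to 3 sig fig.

k_x ≈ 59.5 mm

Break the section into simple shapes (no overlaps), measuring from the bottom-left corner of the bounding box.
Flange: 150 × 22, A = 3 300 mm², y = 11 mm, Ī = 133 100 mm⁴.
Web: 20 × 170, A = 3 400 mm², y = 107 mm, Ī = 8 188 333 mm⁴.
Centroid: ȳ = ΣA·y / ΣA = 59.716 mm.
Transfer each piece to the horizontal centroidal axis using Ī + A·d² with d = y − 59.716:
  flange: d = -48.716 mm → contributes +7 964 955 mm⁴
  web: d = 47.284 mm → contributes +15 789 840 mm⁴
Total I = 23 754 795 mm⁴.
Radius of gyration: k = √(I/A) = √(23 754 795 / 6 700) = 59.544 mm.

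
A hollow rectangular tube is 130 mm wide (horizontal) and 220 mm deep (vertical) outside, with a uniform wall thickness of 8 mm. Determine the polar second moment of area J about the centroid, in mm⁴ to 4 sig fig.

J ≈ 4.979 × 10⁷ mm⁴

Decompose the section into non-overlapping parts with the origin at the bottom-left of its bounding rectangle.
Outer rectangle: 130 × 220, A = 28 600 mm², y = 110 mm, Ī = 115 353 333 mm⁴.
Inner void (subtracted): 114 × 204, A = 23 256 mm², y = 110 mm, Ī = 80 651 808 mm⁴.
By symmetry the centroid is at mid-height, ȳ = 110 mm.
All pieces are centred on the centroidal x-axis, so I = ΣĪ (holes subtracted) = 34 701 525 mm⁴.
Repeating about the centroidal y-axis gives I_y = 15 092 085 mm⁴.
Polar second moment: J = I_x + I_y = 49 793 611 mm⁴.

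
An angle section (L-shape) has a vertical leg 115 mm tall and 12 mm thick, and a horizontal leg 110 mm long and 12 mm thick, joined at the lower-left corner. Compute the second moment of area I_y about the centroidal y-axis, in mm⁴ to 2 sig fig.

Split into non-overlapping primitives; take the origin at the lower-left of the bounding box.
Vertical leg: 12 × 115, A = 1 380 mm², x = 6 mm, Ī = 16 560 mm⁴.
Horizontal leg (remainder): 98 × 12, A = 1 176 mm², x = 61 mm, Ī = 941 192 mm⁴.
Centroid: x̄ = ΣA·x / ΣA = 31.31 mm.
Transfer each piece to the centroidal y-axis using Ī + A·d² with d = x − 31.31:
  vertical leg: d = -25.31 mm → contributes +900 245 mm⁴
  horizontal leg (remainder): d = 29.69 mm → contributes +1 978 169 mm⁴
Total I = 2 878 414 mm⁴.

I_y ≈ 2.9 × 10⁶ mm⁴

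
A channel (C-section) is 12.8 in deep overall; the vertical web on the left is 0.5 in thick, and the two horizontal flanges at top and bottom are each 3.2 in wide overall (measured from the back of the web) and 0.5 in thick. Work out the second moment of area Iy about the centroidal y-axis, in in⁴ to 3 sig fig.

Break the section into simple shapes (no overlaps), measuring from the bottom-left corner of the bounding box.
Web: 0.5 × 12.8, A = 6.4 in², x = 0.25 in, Ī = 0.13333 in⁴.
Top flange (beyond web): 2.7 × 0.5, A = 1.35 in², x = 1.85 in, Ī = 0.82013 in⁴.
Bottom flange (beyond web): 2.7 × 0.5, A = 1.35 in², x = 1.85 in, Ī = 0.82013 in⁴.
Centroid: x̄ = ΣA·x / ΣA = 0.72473 in.
Transfer each piece to the centroidal y-axis using Ī + A·d² with d = x − 0.72473:
  web: d = -0.47473 in → contributes +1.5757 in⁴
  top flange (beyond web): d = 1.1253 in → contributes +2.5296 in⁴
  bottom flange (beyond web): d = 1.1253 in → contributes +2.5296 in⁴
Total I = 6.6348 in⁴.

Iy ≈ 6.63 in⁴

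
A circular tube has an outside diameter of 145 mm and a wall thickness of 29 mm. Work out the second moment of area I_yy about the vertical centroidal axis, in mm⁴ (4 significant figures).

I_yy ≈ 1.889 × 10⁷ mm⁴

Decompose the section into non-overlapping parts with the origin at the bottom-left of its bounding rectangle.
Outer circle: ⌀145, A = 16 513 mm², x = 72.5 mm, Ī = 21 699 109 mm⁴.
Bore (subtracted): ⌀87, A = 5944.68 mm², x = 72.5 mm, Ī = 2 812 205 mm⁴.
By symmetry the centroid is at mid-width, x̄ = 72.5 mm.
All pieces are centred on the vertical centroidal axis, so I = ΣĪ (holes subtracted) = 18 886 905 mm⁴.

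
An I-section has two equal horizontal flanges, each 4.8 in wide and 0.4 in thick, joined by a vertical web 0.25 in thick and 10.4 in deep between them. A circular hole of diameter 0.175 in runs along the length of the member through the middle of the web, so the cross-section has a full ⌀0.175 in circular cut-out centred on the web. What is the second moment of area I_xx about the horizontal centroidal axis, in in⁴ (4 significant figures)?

Treat the section as a set of non-overlapping primitives; coordinates are from the bounding-box lower-left.
Bottom flange: 4.8 × 0.4, A = 1.92 in², y = 0.2 in, Ī = 0.0256 in⁴.
Web: 0.25 × 10.4, A = 2.6 in², y = 5.6 in, Ī = 23.4347 in⁴.
Top flange: 4.8 × 0.4, A = 1.92 in², y = 11 in, Ī = 0.0256 in⁴.
Hole (subtracted): ⌀0.175, A = 0.0240528 in², y = 5.6 in, Ī = 0.0000460386 in⁴.
By symmetry the centroid is at mid-height, ȳ = 5.6 in.
Transfer each piece to the horizontal centroidal axis using Ī + A·d² with d = y − 5.6:
  bottom flange: d = -5.4 in → contributes +56.0128 in⁴
  web: d = 0 in → contributes +23.4347 in⁴
  top flange: d = 5.4 in → contributes +56.0128 in⁴
  hole: d = 0 in → contributes −0.0000460386 in⁴
Total I = 135.46 in⁴.

I_xx ≈ 135.5 in⁴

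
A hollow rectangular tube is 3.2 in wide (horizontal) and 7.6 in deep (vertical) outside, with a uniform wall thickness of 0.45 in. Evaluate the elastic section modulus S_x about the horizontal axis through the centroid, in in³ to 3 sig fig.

Decompose the section into non-overlapping parts with the origin at the bottom-left of its bounding rectangle.
Outer rectangle: 3.2 × 7.6, A = 24.32 in², y = 3.8 in, Ī = 117.06 in⁴.
Inner void (subtracted): 2.3 × 6.7, A = 15.41 in², y = 3.8 in, Ī = 57.646 in⁴.
By symmetry the centroid is at mid-height, ȳ = 3.8 in.
All pieces are centred on the horizontal axis through the centroid, so I = ΣĪ (holes subtracted) = 59.414 in⁴.
Extreme fibre distance c = 3.8 in; S = I/c = 15.635 in³.

S_x ≈ 15.6 in³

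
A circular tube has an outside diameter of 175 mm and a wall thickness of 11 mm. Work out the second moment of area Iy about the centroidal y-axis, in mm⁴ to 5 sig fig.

Decompose the section into non-overlapping parts with the origin at the bottom-left of its bounding rectangle.
Outer circle: ⌀175, A = 24052.82 mm², x = 87.5 mm, Ī = 46 038 598 mm⁴.
Bore (subtracted): ⌀153, A = 18385.39 mm², x = 87.5 mm, Ī = 26 898 968 mm⁴.
By symmetry the centroid is at mid-width, x̄ = 87.5 mm.
All pieces are centred on the centroidal y-axis, so I = ΣĪ (holes subtracted) = 19 139 630 mm⁴.

Iy ≈ 1.9140 × 10⁷ mm⁴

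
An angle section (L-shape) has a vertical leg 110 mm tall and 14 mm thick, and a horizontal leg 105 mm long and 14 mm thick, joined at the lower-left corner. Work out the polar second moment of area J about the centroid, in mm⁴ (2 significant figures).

J ≈ 6.0 × 10⁶ mm⁴

Decompose the section into non-overlapping parts with the origin at the bottom-left of its bounding rectangle.
Vertical leg: 14 × 110, A = 1 540 mm², y = 55 mm, Ī = 1 552 833 mm⁴.
Horizontal leg (remainder): 91 × 14, A = 1 274 mm², y = 7 mm, Ī = 20 809 mm⁴.
Centroid: ȳ = ΣA·y / ΣA = 33.27 mm.
Transfer each piece to the centroidal x-axis using Ī + A·d² with d = y − 33.27:
  vertical leg: d = 21.73 mm → contributes +2 280 100 mm⁴
  horizontal leg (remainder): d = -26.27 mm → contributes +899 923 mm⁴
Total I = 3 180 023 mm⁴.
For the y-axis: x̄ = 30.77 mm.
Repeating about the centroidal y-axis gives I_y = 2 826 015 mm⁴.
Polar second moment: J = I_x + I_y = 6 006 038 mm⁴.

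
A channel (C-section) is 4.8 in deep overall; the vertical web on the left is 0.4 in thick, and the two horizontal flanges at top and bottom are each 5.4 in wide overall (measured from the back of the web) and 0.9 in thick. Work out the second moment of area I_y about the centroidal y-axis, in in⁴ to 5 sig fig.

Decompose the section into non-overlapping parts with the origin at the bottom-left of its bounding rectangle.
Web: 0.4 × 4.8, A = 1.92 in², x = 0.2 in, Ī = 0.0256 in⁴.
Top flange (beyond web): 5 × 0.9, A = 4.5 in², x = 2.9 in, Ī = 9.375 in⁴.
Bottom flange (beyond web): 5 × 0.9, A = 4.5 in², x = 2.9 in, Ī = 9.375 in⁴.
Centroid: x̄ = ΣA·x / ΣA = 2.425275 in.
Transfer each piece to the centroidal y-axis using Ī + A·d² with d = x − 2.425275:
  web: d = -2.225275 in → contributes +9.533147 in⁴
  top flange (beyond web): d = 0.4747253 in → contributes +10.38914 in⁴
  bottom flange (beyond web): d = 0.4747253 in → contributes +10.38914 in⁴
Total I = 30.31142 in⁴.

I_y ≈ 30.311 in⁴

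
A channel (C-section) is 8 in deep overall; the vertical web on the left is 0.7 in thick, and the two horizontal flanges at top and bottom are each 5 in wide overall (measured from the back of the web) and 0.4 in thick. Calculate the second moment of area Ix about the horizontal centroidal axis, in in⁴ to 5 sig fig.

Ix ≈ 79.586 in⁴

Split into non-overlapping primitives; take the origin at the lower-left of the bounding box.
Web: 0.7 × 8, A = 5.6 in², y = 4 in, Ī = 29.86667 in⁴.
Top flange (beyond web): 4.3 × 0.4, A = 1.72 in², y = 7.8 in, Ī = 0.02293333 in⁴.
Bottom flange (beyond web): 4.3 × 0.4, A = 1.72 in², y = 0.2 in, Ī = 0.02293333 in⁴.
By symmetry the centroid is at mid-height, ȳ = 4 in.
Transfer each piece to the horizontal centroidal axis using Ī + A·d² with d = y − 4:
  web: d = 0 in → contributes +29.86667 in⁴
  top flange (beyond web): d = 3.8 in → contributes +24.85973 in⁴
  bottom flange (beyond web): d = -3.8 in → contributes +24.85973 in⁴
Total I = 79.58613 in⁴.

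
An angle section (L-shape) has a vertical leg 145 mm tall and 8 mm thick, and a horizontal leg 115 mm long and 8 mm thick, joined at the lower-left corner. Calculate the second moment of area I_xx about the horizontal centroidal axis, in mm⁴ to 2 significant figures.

I_xx ≈ 4.3 × 10⁶ mm⁴

Treat the section as a set of non-overlapping primitives; coordinates are from the bounding-box lower-left.
Vertical leg: 8 × 145, A = 1 160 mm², y = 72.5 mm, Ī = 2 032 417 mm⁴.
Horizontal leg (remainder): 107 × 8, A = 856 mm², y = 4 mm, Ī = 4 565 mm⁴.
Centroid: ȳ = ΣA·y / ΣA = 43.41 mm.
Transfer each piece to the horizontal centroidal axis using Ī + A·d² with d = y − 43.41:
  vertical leg: d = 29.09 mm → contributes +3 013 725 mm⁴
  horizontal leg (remainder): d = -39.41 mm → contributes +1 334 376 mm⁴
Total I = 4 348 101 mm⁴.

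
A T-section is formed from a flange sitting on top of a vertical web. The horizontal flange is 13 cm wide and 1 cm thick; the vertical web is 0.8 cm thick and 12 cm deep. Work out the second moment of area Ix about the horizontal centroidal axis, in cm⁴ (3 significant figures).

Decompose the section into non-overlapping parts with the origin at the bottom-left of its bounding rectangle.
Flange: 13 × 1, A = 13 cm², y = 12.5 cm, Ī = 1.0833 cm⁴.
Web: 0.8 × 12, A = 9.6 cm², y = 6 cm, Ī = 115.2 cm⁴.
Centroid: ȳ = ΣA·y / ΣA = 9.7389 cm.
Transfer each piece to the horizontal centroidal axis using Ī + A·d² with d = y − 9.7389:
  flange: d = 2.7611 cm → contributes +100.19 cm⁴
  web: d = -3.7389 cm → contributes +249.4 cm⁴
Total I = 349.59 cm⁴.

Ix ≈ 350 cm⁴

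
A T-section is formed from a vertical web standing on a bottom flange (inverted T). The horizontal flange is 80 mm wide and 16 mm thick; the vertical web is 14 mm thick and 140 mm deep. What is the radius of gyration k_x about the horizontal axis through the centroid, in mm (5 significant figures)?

Split into non-overlapping primitives; take the origin at the lower-left of the bounding box.
Flange: 80 × 16, A = 1 280 mm², y = 8 mm, Ī = 27306.67 mm⁴.
Web: 14 × 140, A = 1 960 mm², y = 86 mm, Ī = 3 201 333 mm⁴.
Centroid: ȳ = ΣA·y / ΣA = 55.18519 mm.
Transfer each piece to the horizontal axis through the centroid using Ī + A·d² with d = y − 55.18519:
  flange: d = -47.18519 mm → contributes +2 877 152 mm⁴
  web: d = 30.81481 mm → contributes +5 062 457 mm⁴
Total I = 7 939 609 mm⁴.
Radius of gyration: k = √(I/A) = √(7 939 609 / 3 240) = 49.50249 mm.

k_x ≈ 49.502 mm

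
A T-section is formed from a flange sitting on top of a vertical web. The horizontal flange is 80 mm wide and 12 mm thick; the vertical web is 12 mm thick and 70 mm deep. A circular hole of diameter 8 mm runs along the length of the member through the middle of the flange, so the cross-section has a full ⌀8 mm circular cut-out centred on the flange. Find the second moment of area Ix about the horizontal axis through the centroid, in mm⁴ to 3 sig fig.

Decompose the section into non-overlapping parts with the origin at the bottom-left of its bounding rectangle.
Flange: 80 × 12, A = 960 mm², y = 76 mm, Ī = 11 520 mm⁴.
Web: 12 × 70, A = 840 mm², y = 35 mm, Ī = 343 000 mm⁴.
Hole (subtracted): ⌀8, A = 50.265 mm², y = 76 mm, Ī = 201.06 mm⁴.
Centroid: ȳ = ΣA·y / ΣA = 56.317 mm.
Transfer each piece to the horizontal axis through the centroid using Ī + A·d² with d = y − 56.317:
  flange: d = 19.683 mm → contributes +383 443 mm⁴
  web: d = -21.317 mm → contributes +724 709 mm⁴
  hole: d = 19.683 mm → contributes −19 675 mm⁴
Total I = 1 088 477 mm⁴.

Ix ≈ 1.09 × 10⁶ mm⁴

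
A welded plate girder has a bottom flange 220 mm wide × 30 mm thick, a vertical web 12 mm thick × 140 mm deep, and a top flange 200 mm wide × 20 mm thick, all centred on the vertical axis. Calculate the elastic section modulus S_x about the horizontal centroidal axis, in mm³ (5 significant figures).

Treat the section as a set of non-overlapping primitives; coordinates are from the bounding-box lower-left.
Bottom plate: 220 × 30, A = 6 600 mm², y = 15 mm, Ī = 495 000 mm⁴.
Web plate: 12 × 140, A = 1 680 mm², y = 100 mm, Ī = 2 744 000 mm⁴.
Top plate: 200 × 20, A = 4 000 mm², y = 180 mm, Ī = 133333.3 mm⁴.
Centroid: ȳ = ΣA·y / ΣA = 80.37459 mm.
Transfer each piece to the horizontal centroidal axis using Ī + A·d² with d = y − 80.37459:
  bottom plate: d = -65.37459 mm → contributes +28 702 327 mm⁴
  web plate: d = 19.62541 mm → contributes +3 391 063 mm⁴
  top plate: d = 99.62541 mm → contributes +39 834 220 mm⁴
Total I = 71 927 610 mm⁴.
Extreme fibre distance c = 109.6254 mm; S = I/c = 656121.7 mm³.

S_x ≈ 6.5612 × 10⁵ mm³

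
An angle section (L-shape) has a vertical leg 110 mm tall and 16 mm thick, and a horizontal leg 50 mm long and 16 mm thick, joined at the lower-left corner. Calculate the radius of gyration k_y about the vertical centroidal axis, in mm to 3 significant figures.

Decompose the section into non-overlapping parts with the origin at the bottom-left of its bounding rectangle.
Vertical leg: 16 × 110, A = 1 760 mm², x = 8 mm, Ī = 37 547 mm⁴.
Horizontal leg (remainder): 34 × 16, A = 544 mm², x = 33 mm, Ī = 52 405 mm⁴.
Centroid: x̄ = ΣA·x / ΣA = 13.903 mm.
Transfer each piece to the vertical centroidal axis using Ī + A·d² with d = x − 13.903:
  vertical leg: d = -5.9028 mm → contributes +98 870 mm⁴
  horizontal leg (remainder): d = 19.097 mm → contributes +250 804 mm⁴
Total I = 349 674 mm⁴.
Radius of gyration: k = √(I/A) = √(349 674 / 2 304) = 12.319 mm.

k_y ≈ 12.3 mm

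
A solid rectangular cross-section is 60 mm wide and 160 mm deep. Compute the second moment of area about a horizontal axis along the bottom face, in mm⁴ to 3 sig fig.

The section: 60 × 160, A = 9 600 mm², y = 80 mm, Ī = 20 480 000 mm⁴.
Transfer it to the base of the section using Ī + A·d² with d = y − 0:
  the section: d = 80 mm → contributes +81 920 000 mm⁴
Total I = 81 920 000 mm⁴.

I_base ≈ 8.19 × 10⁷ mm⁴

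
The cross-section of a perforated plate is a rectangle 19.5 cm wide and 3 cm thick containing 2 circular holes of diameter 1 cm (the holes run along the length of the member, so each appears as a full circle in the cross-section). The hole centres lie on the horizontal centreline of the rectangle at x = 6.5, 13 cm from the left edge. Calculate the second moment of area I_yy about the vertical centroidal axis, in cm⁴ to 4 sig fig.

Break the section into simple shapes (no overlaps), measuring from the bottom-left corner of the bounding box.
Plate: 19.5 × 3, A = 58.5 cm², x = 9.75 cm, Ī = 1853.72 cm⁴.
Hole 1 (subtracted): ⌀1, A = 0.785398 cm², x = 6.5 cm, Ī = 0.0490874 cm⁴.
Hole 2 (subtracted): ⌀1, A = 0.785398 cm², x = 13 cm, Ī = 0.0490874 cm⁴.
By symmetry the centroid is at mid-width, x̄ = 9.75 cm.
Transfer each piece to the vertical centroidal axis using Ī + A·d² with d = x − 9.75:
  plate: d = 0 cm → contributes +1853.72 cm⁴
  hole 1: d = -3.25 cm → contributes −8.34486 cm⁴
  hole 2: d = 3.25 cm → contributes −8.34486 cm⁴
Total I = 1837.03 cm⁴.

I_yy ≈ 1837 cm⁴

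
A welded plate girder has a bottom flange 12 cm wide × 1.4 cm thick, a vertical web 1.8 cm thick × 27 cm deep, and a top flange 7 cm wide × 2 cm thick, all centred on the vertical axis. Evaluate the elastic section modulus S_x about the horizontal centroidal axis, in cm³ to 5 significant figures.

S_x ≈ 581.58 cm³

Split into non-overlapping primitives; take the origin at the lower-left of the bounding box.
Bottom plate: 12 × 1.4, A = 16.8 cm², y = 0.7 cm, Ī = 2.744 cm⁴.
Web plate: 1.8 × 27, A = 48.6 cm², y = 14.9 cm, Ī = 2952.45 cm⁴.
Top plate: 7 × 2, A = 14 cm², y = 29.4 cm, Ī = 4.666667 cm⁴.
Centroid: ȳ = ΣA·y / ΣA = 14.45214 cm.
Transfer each piece to the horizontal centroidal axis using Ī + A·d² with d = y − 14.45214:
  bottom plate: d = -13.75214 cm → contributes +3179.983 cm⁴
  web plate: d = 0.4478589 cm → contributes +2962.198 cm⁴
  top plate: d = 14.94786 cm → contributes +3132.805 cm⁴
Total I = 9274.987 cm⁴.
Extreme fibre distance c = 15.94786 cm; S = I/c = 581.5819 cm³.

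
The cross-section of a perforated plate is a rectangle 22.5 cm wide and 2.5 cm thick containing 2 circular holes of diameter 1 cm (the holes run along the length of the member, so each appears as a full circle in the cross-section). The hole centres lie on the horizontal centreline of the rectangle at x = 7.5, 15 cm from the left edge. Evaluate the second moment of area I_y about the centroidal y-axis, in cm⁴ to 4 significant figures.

Treat the section as a set of non-overlapping primitives; coordinates are from the bounding-box lower-left.
Plate: 22.5 × 2.5, A = 56.25 cm², x = 11.25 cm, Ī = 2373.05 cm⁴.
Hole 1 (subtracted): ⌀1, A = 0.785398 cm², x = 7.5 cm, Ī = 0.0490874 cm⁴.
Hole 2 (subtracted): ⌀1, A = 0.785398 cm², x = 15 cm, Ī = 0.0490874 cm⁴.
By symmetry the centroid is at mid-width, x̄ = 11.25 cm.
Transfer each piece to the centroidal y-axis using Ī + A·d² with d = x − 11.25:
  plate: d = 0 cm → contributes +2373.05 cm⁴
  hole 1: d = -3.75 cm → contributes −11.0937 cm⁴
  hole 2: d = 3.75 cm → contributes −11.0937 cm⁴
Total I = 2350.86 cm⁴.

I_y ≈ 2351 cm⁴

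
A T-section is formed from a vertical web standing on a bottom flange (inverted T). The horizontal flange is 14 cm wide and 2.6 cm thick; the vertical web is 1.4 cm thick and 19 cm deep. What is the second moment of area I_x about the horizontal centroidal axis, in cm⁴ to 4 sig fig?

I_x ≈ 2613 cm⁴

Decompose the section into non-overlapping parts with the origin at the bottom-left of its bounding rectangle.
Flange: 14 × 2.6, A = 36.4 cm², y = 1.3 cm, Ī = 20.5053 cm⁴.
Web: 1.4 × 19, A = 26.6 cm², y = 12.1 cm, Ī = 800.217 cm⁴.
Centroid: ȳ = ΣA·y / ΣA = 5.86 cm.
Transfer each piece to the horizontal centroidal axis using Ī + A·d² with d = y − 5.86:
  flange: d = -4.56 cm → contributes +777.392 cm⁴
  web: d = 6.24 cm → contributes +1835.96 cm⁴
Total I = 2613.35 cm⁴.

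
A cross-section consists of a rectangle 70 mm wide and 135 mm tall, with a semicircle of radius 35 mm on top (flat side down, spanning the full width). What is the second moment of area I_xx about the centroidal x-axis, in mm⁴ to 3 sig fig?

I_xx ≈ 2.54 × 10⁷ mm⁴

Decompose the section into non-overlapping parts with the origin at the bottom-left of its bounding rectangle.
Rectangular body: 70 × 135, A = 9 450 mm², y = 67.5 mm, Ī = 14 352 188 mm⁴.
Semicircular cap: semicircle r = 35, A = 1924.2 mm², y = 149.85 mm, Ī = 164 704 mm⁴.
Centroid: ȳ = ΣA·y / ΣA = 81.432 mm.
Transfer each piece to the centroidal x-axis using Ī + A·d² with d = y − 81.432:
  rectangular body: d = -13.932 mm → contributes +16 186 504 mm⁴
  semicircular cap: d = 68.422 mm → contributes +9 173 156 mm⁴
Total I = 25 359 660 mm⁴.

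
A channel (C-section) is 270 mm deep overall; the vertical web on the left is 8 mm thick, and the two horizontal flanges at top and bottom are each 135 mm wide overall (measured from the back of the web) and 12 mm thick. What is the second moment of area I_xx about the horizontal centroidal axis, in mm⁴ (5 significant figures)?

Split into non-overlapping primitives; take the origin at the lower-left of the bounding box.
Web: 8 × 270, A = 2 160 mm², y = 135 mm, Ī = 13 122 000 mm⁴.
Top flange (beyond web): 127 × 12, A = 1 524 mm², y = 264 mm, Ī = 18 288 mm⁴.
Bottom flange (beyond web): 127 × 12, A = 1 524 mm², y = 6 mm, Ī = 18 288 mm⁴.
By symmetry the centroid is at mid-height, ȳ = 135 mm.
Transfer each piece to the horizontal centroidal axis using Ī + A·d² with d = y − 135:
  web: d = 0 mm → contributes +13 122 000 mm⁴
  top flange (beyond web): d = 129 mm → contributes +25 379 172 mm⁴
  bottom flange (beyond web): d = -129 mm → contributes +25 379 172 mm⁴
Total I = 63 880 344 mm⁴.

I_xx ≈ 6.3880 × 10⁷ mm⁴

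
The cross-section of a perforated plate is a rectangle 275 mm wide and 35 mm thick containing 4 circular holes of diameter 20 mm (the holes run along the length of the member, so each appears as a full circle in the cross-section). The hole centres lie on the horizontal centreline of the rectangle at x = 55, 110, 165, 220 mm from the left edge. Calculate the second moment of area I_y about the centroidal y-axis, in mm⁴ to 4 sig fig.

I_y ≈ 5.587 × 10⁷ mm⁴

Split into non-overlapping primitives; take the origin at the lower-left of the bounding box.
Plate: 275 × 35, A = 9 625 mm², x = 137.5 mm, Ī = 60 657 552 mm⁴.
Hole 1 (subtracted): ⌀20, A = 314.159 mm², x = 55 mm, Ī = 7853.98 mm⁴.
Hole 2 (subtracted): ⌀20, A = 314.159 mm², x = 110 mm, Ī = 7853.98 mm⁴.
Hole 3 (subtracted): ⌀20, A = 314.159 mm², x = 165 mm, Ī = 7853.98 mm⁴.
Hole 4 (subtracted): ⌀20, A = 314.159 mm², x = 220 mm, Ī = 7853.98 mm⁴.
By symmetry the centroid is at mid-width, x̄ = 137.5 mm.
Transfer each piece to the centroidal y-axis using Ī + A·d² with d = x − 137.5:
  plate: d = 0 mm → contributes +60 657 552 mm⁴
  hole 1: d = -82.5 mm → contributes −2 146 100 mm⁴
  hole 2: d = -27.5 mm → contributes −245 437 mm⁴
  hole 3: d = 27.5 mm → contributes −245 437 mm⁴
  hole 4: d = 82.5 mm → contributes −2 146 100 mm⁴
Total I = 55 874 477 mm⁴.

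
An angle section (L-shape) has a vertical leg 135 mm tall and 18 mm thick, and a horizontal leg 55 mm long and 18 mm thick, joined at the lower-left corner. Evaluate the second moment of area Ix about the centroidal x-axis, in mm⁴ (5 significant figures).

Treat the section as a set of non-overlapping primitives; coordinates are from the bounding-box lower-left.
Vertical leg: 18 × 135, A = 2 430 mm², y = 67.5 mm, Ī = 3 690 563 mm⁴.
Horizontal leg (remainder): 37 × 18, A = 666 mm², y = 9 mm, Ī = 17 982 mm⁴.
Centroid: ȳ = ΣA·y / ΣA = 54.9157 mm.
Transfer each piece to the centroidal x-axis using Ī + A·d² with d = y − 54.9157:
  vertical leg: d = 12.5843 mm → contributes +4 075 389 mm⁴
  horizontal leg (remainder): d = -45.9157 mm → contributes +1 422 077 mm⁴
Total I = 5 497 466 mm⁴.

Ix ≈ 5.4975 × 10⁶ mm⁴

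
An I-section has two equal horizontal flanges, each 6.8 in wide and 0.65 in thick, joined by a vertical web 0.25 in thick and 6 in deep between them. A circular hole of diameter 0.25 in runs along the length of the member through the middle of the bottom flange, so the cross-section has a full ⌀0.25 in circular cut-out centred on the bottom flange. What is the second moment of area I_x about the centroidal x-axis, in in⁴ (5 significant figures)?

Split into non-overlapping primitives; take the origin at the lower-left of the bounding box.
Bottom flange: 6.8 × 0.65, A = 4.42 in², y = 0.325 in, Ī = 0.1556208 in⁴.
Web: 0.25 × 6, A = 1.5 in², y = 3.65 in, Ī = 4.5 in⁴.
Top flange: 6.8 × 0.65, A = 4.42 in², y = 6.975 in, Ī = 0.1556208 in⁴.
Hole (subtracted): ⌀0.25, A = 0.04908739 in², y = 0.325 in, Ī = 0.0001917476 in⁴.
Centroid: ȳ = ΣA·y / ΣA = 3.66586 in.
Transfer each piece to the centroidal x-axis using Ī + A·d² with d = y − 3.66586:
  bottom flange: d = -3.34086 in → contributes +49.48877 in⁴
  web: d = -0.01586016 in → contributes +4.500377 in⁴
  top flange: d = 3.30914 in → contributes +48.55642 in⁴
  hole: d = -3.34086 in → contributes −0.5480731 in⁴
Total I = 101.9975 in⁴.

I_x ≈ 102.00 in⁴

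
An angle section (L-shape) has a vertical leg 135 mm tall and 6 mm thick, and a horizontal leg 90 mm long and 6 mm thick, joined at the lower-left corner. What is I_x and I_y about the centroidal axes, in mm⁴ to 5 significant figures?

Treat the section as a set of non-overlapping primitives; coordinates are from the bounding-box lower-left.
Vertical leg: 6 × 135, A = 810 mm², y = 67.5 mm, Ī = 1 230 188 mm⁴.
Horizontal leg (remainder): 84 × 6, A = 504 mm², y = 3 mm, Ī = 1 512 mm⁴.
Centroid: ȳ = ΣA·y / ΣA = 42.76027 mm.
Transfer each piece to the centroidal x-axis using Ī + A·d² with d = y − 42.76027:
  vertical leg: d = 24.73973 mm → contributes +1 725 951 mm⁴
  horizontal leg (remainder): d = -39.76027 mm → contributes +798275.2 mm⁴
Total I = 2 524 226 mm⁴.
For the y-axis: x̄ = 20.26027 mm.
Repeating about the centroidal y-axis gives I_y = 927 919 mm⁴.

I_x ≈ 2.5242 × 10⁶ mm⁴, I_y ≈ 9.2792 × 10⁵ mm⁴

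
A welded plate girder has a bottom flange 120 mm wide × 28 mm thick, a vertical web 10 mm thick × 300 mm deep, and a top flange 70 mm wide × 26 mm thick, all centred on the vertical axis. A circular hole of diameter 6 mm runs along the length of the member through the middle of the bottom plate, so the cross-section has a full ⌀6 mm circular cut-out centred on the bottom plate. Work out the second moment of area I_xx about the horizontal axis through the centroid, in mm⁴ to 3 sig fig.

I_xx ≈ 1.53 × 10⁸ mm⁴

Treat the section as a set of non-overlapping primitives; coordinates are from the bounding-box lower-left.
Bottom plate: 120 × 28, A = 3 360 mm², y = 14 mm, Ī = 219 520 mm⁴.
Web plate: 10 × 300, A = 3 000 mm², y = 178 mm, Ī = 22 500 000 mm⁴.
Top plate: 70 × 26, A = 1 820 mm², y = 341 mm, Ī = 102 527 mm⁴.
Hole (subtracted): ⌀6, A = 28.274 mm², y = 14 mm, Ī = 63.617 mm⁴.
Centroid: ȳ = ΣA·y / ΣA = 147.36 mm.
Transfer each piece to the horizontal axis through the centroid using Ī + A·d² with d = y − 147.36:
  bottom plate: d = -133.36 mm → contributes +59 979 593 mm⁴
  web plate: d = 30.637 mm → contributes +25 315 846 mm⁴
  top plate: d = 193.64 mm → contributes +68 343 828 mm⁴
  hole: d = -133.36 mm → contributes −502 943 mm⁴
Total I = 153 136 323 mm⁴.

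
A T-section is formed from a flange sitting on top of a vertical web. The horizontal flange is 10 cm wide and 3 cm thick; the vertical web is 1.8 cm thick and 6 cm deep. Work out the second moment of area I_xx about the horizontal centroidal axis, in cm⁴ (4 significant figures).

Decompose the section into non-overlapping parts with the origin at the bottom-left of its bounding rectangle.
Flange: 10 × 3, A = 30 cm², y = 7.5 cm, Ī = 22.5 cm⁴.
Web: 1.8 × 6, A = 10.8 cm², y = 3 cm, Ī = 32.4 cm⁴.
Centroid: ȳ = ΣA·y / ΣA = 6.30882 cm.
Transfer each piece to the horizontal centroidal axis using Ī + A·d² with d = y − 6.30882:
  flange: d = 1.19118 cm → contributes +65.067 cm⁴
  web: d = -3.30882 cm → contributes +150.642 cm⁴
Total I = 215.709 cm⁴.

I_xx ≈ 215.7 cm⁴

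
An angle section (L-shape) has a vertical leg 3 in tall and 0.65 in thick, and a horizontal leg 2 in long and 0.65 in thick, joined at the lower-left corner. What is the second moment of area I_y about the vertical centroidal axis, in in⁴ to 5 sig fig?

Treat the section as a set of non-overlapping primitives; coordinates are from the bounding-box lower-left.
Vertical leg: 0.65 × 3, A = 1.95 in², x = 0.325 in, Ī = 0.06865625 in⁴.
Horizontal leg (remainder): 1.35 × 0.65, A = 0.8775 in², x = 1.325 in, Ī = 0.1332703 in⁴.
Centroid: x̄ = ΣA·x / ΣA = 0.6353448 in.
Transfer each piece to the vertical centroidal axis using Ī + A·d² with d = x − 0.6353448:
  vertical leg: d = -0.3103448 in → contributes +0.2564684 in⁴
  horizontal leg (remainder): d = 0.6896552 in → contributes +0.5506306 in⁴
Total I = 0.807099 in⁴.

I_y ≈ 0.80710 in⁴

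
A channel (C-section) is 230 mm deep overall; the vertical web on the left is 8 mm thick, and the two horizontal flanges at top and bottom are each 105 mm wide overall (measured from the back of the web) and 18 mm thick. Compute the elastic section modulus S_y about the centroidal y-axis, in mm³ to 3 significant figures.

S_y ≈ 9.11 × 10⁴ mm³

Split into non-overlapping primitives; take the origin at the lower-left of the bounding box.
Web: 8 × 230, A = 1 840 mm², x = 4 mm, Ī = 9813.3 mm⁴.
Top flange (beyond web): 97 × 18, A = 1 746 mm², x = 56.5 mm, Ī = 1 369 010 mm⁴.
Bottom flange (beyond web): 97 × 18, A = 1 746 mm², x = 56.5 mm, Ī = 1 369 010 mm⁴.
Centroid: x̄ = ΣA·x / ΣA = 38.383 mm.
Transfer each piece to the centroidal y-axis using Ī + A·d² with d = x − 38.383:
  web: d = -34.383 mm → contributes +2 185 040 mm⁴
  top flange (beyond web): d = 18.117 mm → contributes +1 942 093 mm⁴
  bottom flange (beyond web): d = 18.117 mm → contributes +1 942 093 mm⁴
Total I = 6 069 227 mm⁴.
Extreme fibre distance c = 66.617 mm; S = I/c = 91 106 mm³.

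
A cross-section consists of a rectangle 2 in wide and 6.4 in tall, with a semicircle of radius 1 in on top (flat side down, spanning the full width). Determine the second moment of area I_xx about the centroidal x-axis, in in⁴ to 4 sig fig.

Decompose the section into non-overlapping parts with the origin at the bottom-left of its bounding rectangle.
Rectangular body: 2 × 6.4, A = 12.8 in², y = 3.2 in, Ī = 43.6907 in⁴.
Semicircular cap: semicircle r = 1, A = 1.5708 in², y = 6.82441 in, Ī = 0.109757 in⁴.
Centroid: ȳ = ΣA·y / ΣA = 3.59617 in.
Transfer each piece to the centroidal x-axis using Ī + A·d² with d = y − 3.59617:
  rectangular body: d = -0.396166 in → contributes +45.6996 in⁴
  semicircular cap: d = 3.22825 in → contributes +16.4799 in⁴
Total I = 62.1795 in⁴.

I_xx ≈ 62.18 in⁴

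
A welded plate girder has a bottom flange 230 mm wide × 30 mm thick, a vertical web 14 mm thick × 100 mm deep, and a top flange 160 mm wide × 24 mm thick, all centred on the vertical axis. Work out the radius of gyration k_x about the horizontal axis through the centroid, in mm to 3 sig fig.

k_x ≈ 58.9 mm

Decompose the section into non-overlapping parts with the origin at the bottom-left of its bounding rectangle.
Bottom plate: 230 × 30, A = 6 900 mm², y = 15 mm, Ī = 517 500 mm⁴.
Web plate: 14 × 100, A = 1 400 mm², y = 80 mm, Ī = 1 166 667 mm⁴.
Top plate: 160 × 24, A = 3 840 mm², y = 142 mm, Ī = 184 320 mm⁴.
Centroid: ȳ = ΣA·y / ΣA = 62.667 mm.
Transfer each piece to the horizontal axis through the centroid using Ī + A·d² with d = y − 62.667:
  bottom plate: d = -47.667 mm → contributes +16 195 428 mm⁴
  web plate: d = 17.333 mm → contributes +1 587 262 mm⁴
  top plate: d = 79.333 mm → contributes +24 352 092 mm⁴
Total I = 42 134 782 mm⁴.
Radius of gyration: k = √(I/A) = √(42 134 782 / 12 140) = 58.913 mm.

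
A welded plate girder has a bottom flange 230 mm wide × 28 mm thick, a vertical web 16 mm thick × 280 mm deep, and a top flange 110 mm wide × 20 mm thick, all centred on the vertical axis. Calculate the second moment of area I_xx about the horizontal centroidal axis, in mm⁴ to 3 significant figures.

I_xx ≈ 1.99 × 10⁸ mm⁴

Decompose the section into non-overlapping parts with the origin at the bottom-left of its bounding rectangle.
Bottom plate: 230 × 28, A = 6 440 mm², y = 14 mm, Ī = 420 747 mm⁴.
Web plate: 16 × 280, A = 4 480 mm², y = 168 mm, Ī = 29 269 333 mm⁴.
Top plate: 110 × 20, A = 2 200 mm², y = 318 mm, Ī = 73 333 mm⁴.
Centroid: ȳ = ΣA·y / ΣA = 117.56 mm.
Transfer each piece to the horizontal centroidal axis using Ī + A·d² with d = y − 117.56:
  bottom plate: d = -103.56 mm → contributes +69 488 946 mm⁴
  web plate: d = 50.439 mm → contributes +40 666 880 mm⁴
  top plate: d = 200.44 mm → contributes +88 460 099 mm⁴
Total I = 198 615 925 mm⁴.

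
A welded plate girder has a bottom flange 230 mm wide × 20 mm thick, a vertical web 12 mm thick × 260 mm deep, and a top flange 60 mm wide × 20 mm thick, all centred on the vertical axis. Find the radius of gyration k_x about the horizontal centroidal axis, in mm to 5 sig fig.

Split into non-overlapping primitives; take the origin at the lower-left of the bounding box.
Bottom plate: 230 × 20, A = 4 600 mm², y = 10 mm, Ī = 153333.3 mm⁴.
Web plate: 12 × 260, A = 3 120 mm², y = 150 mm, Ī = 17 576 000 mm⁴.
Top plate: 60 × 20, A = 1 200 mm², y = 290 mm, Ī = 40 000 mm⁴.
Centroid: ȳ = ΣA·y / ΣA = 96.63677 mm.
Transfer each piece to the horizontal centroidal axis using Ī + A·d² with d = y − 96.63677:
  bottom plate: d = -86.63677 mm → contributes +34 680 612 mm⁴
  web plate: d = 53.36323 mm → contributes +26 460 619 mm⁴
  top plate: d = 193.3632 mm → contributes +44 907 206 mm⁴
Total I = 106 048 436 mm⁴.
Radius of gyration: k = √(I/A) = √(106 048 436 / 8 920) = 109.0359 mm.

k_x ≈ 109.04 mm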